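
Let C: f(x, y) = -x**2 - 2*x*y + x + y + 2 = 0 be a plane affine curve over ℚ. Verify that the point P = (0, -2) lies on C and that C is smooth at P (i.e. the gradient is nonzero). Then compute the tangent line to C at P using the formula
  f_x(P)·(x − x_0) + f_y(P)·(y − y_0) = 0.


Tangent line at P: 5*x + y + 2 = 0.

Step 1: f(0, -2) = 0, so P lies on C.
Step 2: partial derivatives
  f_x(x, y) = -2*x - 2*y + 1, f_y(x, y) = 1 - 2*x.
  f_x(P) = 5, f_y(P) = 1 (gradient nonzero, so P is smooth).
Step 3: tangent line at P: 5·(x − 0) + 1·(y − -2) = 0.
Expanding: 5*x + y + 2 = 0.


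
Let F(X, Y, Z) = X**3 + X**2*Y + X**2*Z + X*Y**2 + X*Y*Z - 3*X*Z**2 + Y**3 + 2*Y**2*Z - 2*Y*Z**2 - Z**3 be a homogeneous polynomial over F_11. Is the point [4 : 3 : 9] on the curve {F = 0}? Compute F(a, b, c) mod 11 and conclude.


F(4,3,9) ≡ 8 (mod 11); P is NOT on the curve.

Evaluate F(4, 3, 9) term-by-term (mod 11).
  X**3 ↦ 1·64·1·1 = 64
  X**2*Y ↦ 1·16·3·1 = 48
  X**2*Z ↦ 1·16·1·9 = 144
  X*Y**2 ↦ 1·4·9·1 = 36
  X*Y*Z ↦ 1·4·3·9 = 108
  -3*X*Z**2 ↦ -3·4·1·81 = -972
  Y**3 ↦ 1·1·27·1 = 27
  2*Y**2*Z ↦ 2·1·9·9 = 162
  -2*Y*Z**2 ↦ -2·1·3·81 = -486
  -Z**3 ↦ -1·1·1·729 = -729
Sum: F(4, 3, 9) = (64) + (48) + (144) + (36) + (108) + (-972) + (27) + (162) + (-486) + (-729) = -1598.
Reducing mod 11: -1598 ≡ 8 (mod 11).
Since F(a, b, c) ≡ 8 ≠ 0 (mod 11), P does NOT lie on the curve.


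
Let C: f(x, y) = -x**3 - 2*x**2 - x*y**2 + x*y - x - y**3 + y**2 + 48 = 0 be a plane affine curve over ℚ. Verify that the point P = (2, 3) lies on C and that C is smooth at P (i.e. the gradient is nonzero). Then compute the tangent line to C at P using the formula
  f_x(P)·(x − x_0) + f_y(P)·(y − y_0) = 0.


Tangent line at P: -27*x - 31*y + 147 = 0.

Step 1: f(2, 3) = 0, so P lies on C.
Step 2: partial derivatives
  f_x(x, y) = -3*x**2 - 4*x - y**2 + y - 1, f_y(x, y) = -2*x*y + x - 3*y**2 + 2*y.
  f_x(P) = -27, f_y(P) = -31 (gradient nonzero, so P is smooth).
Step 3: tangent line at P: -27·(x − 2) + -31·(y − 3) = 0.
Expanding: -27*x - 31*y + 147 = 0.


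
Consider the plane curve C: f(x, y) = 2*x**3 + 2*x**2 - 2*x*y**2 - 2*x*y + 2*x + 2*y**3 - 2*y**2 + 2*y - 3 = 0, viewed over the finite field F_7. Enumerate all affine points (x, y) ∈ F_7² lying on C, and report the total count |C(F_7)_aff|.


Affine F_7-points: {(1, 3), (2, 4), (3, 5), (5, 2), (5, 5), (5, 6)}; count = 6.

For each of the 49 pairs (x, y) ∈ F_7², evaluate f(x, y) mod 7. Record the zeros.
  x = 0: [0↦4, 1↦6, 2↦2, 3↦4, 4↦3, 5↦4, 6↦5]  zeros at y ∈ ∅
  x = 1: [0↦3, 1↦1, 2↦3, 3↦0, 4↦4, 5↦6, 6↦4]  zeros at y ∈ {3}
  x = 2: [0↦4, 1↦5, 2↦6, 3↦5, 4↦0, 5↦3, 6↦5]  zeros at y ∈ {4}
  x = 3: [0↦5, 1↦2, 2↦2, 3↦3, 4↦3, 5↦0, 6↦6]  zeros at y ∈ {5}
  x = 4: [0↦4, 1↦4, 2↦3, 3↦6, 4↦4, 5↦2, 6↦5]  zeros at y ∈ ∅
  x = 5: [0↦6, 1↦2, 2↦0, 3↦5, 4↦1, 5↦0, 6↦0]  zeros at y ∈ {2, 5, 6}
  x = 6: [0↦2, 1↦1, 2↦5, 3↦5, 4↦6, 5↦6, 6↦3]  zeros at y ∈ ∅
Collecting zeros: affine points = {(1, 3), (2, 4), (3, 5), (5, 2), (5, 5), (5, 6)}.
Total count |C(F_7)_aff| = 6.


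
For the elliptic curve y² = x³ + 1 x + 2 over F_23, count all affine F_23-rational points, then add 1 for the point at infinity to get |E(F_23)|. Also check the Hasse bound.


Affine points = {(0, 5), (0, 18), (1, 2), (1, 21), (2, 9), (2, 14), (3, 3), (3, 20), (4, 1), (4, 22), (8, 4), (8, 19), (9, 2), (9, 21), (10, 0), (13, 2), (13, 21), (14, 0), (19, 7), (19, 16), (20, 8), (20, 15), (22, 0)}; affine count = 23; |E(F_23)| = 24.

Discriminant check: Δ ∝ 4a³ + 27b² = 4·1³ + 27·2² = 4·1 + 27·4 ≡ 20 (mod 23). Nonzero ⇒ E is nonsingular.
For each x ∈ F_23, compute rhs = x³ + 1·x + 2 mod 23, then count y ∈ F_23 with y² ≡ rhs.
  x = 0: rhs = 2, matching y values: 5, 18 (2 points).
  x = 1: rhs = 4, matching y values: 2, 21 (2 points).
  x = 2: rhs = 12, matching y values: 9, 14 (2 points).
  x = 3: rhs = 9, matching y values: 3, 20 (2 points).
  x = 4: rhs = 1, matching y values: 1, 22 (2 points).
  x = 5: rhs = 17, matching y values: none (0 points).
  x = 6: rhs = 17, matching y values: none (0 points).
  x = 7: rhs = 7, matching y values: none (0 points).
  x = 8: rhs = 16, matching y values: 4, 19 (2 points).
  x = 9: rhs = 4, matching y values: 2, 21 (2 points).
  x = 10: rhs = 0, matching y values: 0 (1 points).
  x = 11: rhs = 10, matching y values: none (0 points).
  x = 12: rhs = 17, matching y values: none (0 points).
  x = 13: rhs = 4, matching y values: 2, 21 (2 points).
  x = 14: rhs = 0, matching y values: 0 (1 points).
  x = 15: rhs = 11, matching y values: none (0 points).
  x = 16: rhs = 20, matching y values: none (0 points).
  x = 17: rhs = 10, matching y values: none (0 points).
  x = 18: rhs = 10, matching y values: none (0 points).
  x = 19: rhs = 3, matching y values: 7, 16 (2 points).
  x = 20: rhs = 18, matching y values: 8, 15 (2 points).
  x = 21: rhs = 15, matching y values: none (0 points).
  x = 22: rhs = 0, matching y values: 0 (1 points).
Total affine count: 23.
Full point count |E(F_23)| = 23 + 1 = 24.
Hasse bound: |24 − (23+1)| = |0| = 0 ≤ 2√23 ≈ 9.5917 ✓.


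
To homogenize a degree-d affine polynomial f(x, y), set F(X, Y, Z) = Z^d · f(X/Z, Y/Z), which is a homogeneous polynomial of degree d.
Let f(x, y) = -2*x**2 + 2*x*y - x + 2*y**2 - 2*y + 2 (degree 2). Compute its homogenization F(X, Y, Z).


F(X, Y, Z) = -2*X**2 + 2*X*Y - X*Z + 2*Y**2 - 2*Y*Z + 2*Z**2

deg(f) = 2.
Substitute x = X/Z, y = Y/Z into f, then multiply by Z^2.
  monomial -2·x^2·y^0 ↦ -2·X^2·Y^0·Z^0.
  monomial 2·x^1·y^1 ↦ 2·X^1·Y^1·Z^0.
  monomial -1·x^1·y^0 ↦ -1·X^1·Y^0·Z^1.
  monomial 2·x^0·y^2 ↦ 2·X^0·Y^2·Z^0.
  monomial -2·x^0·y^1 ↦ -2·X^0·Y^1·Z^1.
  monomial 2·x^0·y^0 ↦ 2·X^0·Y^0·Z^2.
Collecting: F(X, Y, Z) = -2*X**2 + 2*X*Y - X*Z + 2*Y**2 - 2*Y*Z + 2*Z**2.


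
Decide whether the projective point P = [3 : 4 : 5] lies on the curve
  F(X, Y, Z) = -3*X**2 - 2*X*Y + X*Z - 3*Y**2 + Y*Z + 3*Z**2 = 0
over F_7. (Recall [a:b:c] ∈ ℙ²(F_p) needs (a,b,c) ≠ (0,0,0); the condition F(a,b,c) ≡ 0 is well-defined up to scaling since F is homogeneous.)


F(3,4,5) ≡ 4 (mod 7); P is NOT on the curve.

Evaluate F(3, 4, 5) term-by-term (mod 7).
  -3*X**2 ↦ -3·9·1·1 = -27
  -2*X*Y ↦ -2·3·4·1 = -24
  X*Z ↦ 1·3·1·5 = 15
  -3*Y**2 ↦ -3·1·16·1 = -48
  Y*Z ↦ 1·1·4·5 = 20
  3*Z**2 ↦ 3·1·1·25 = 75
Sum: F(3, 4, 5) = (-27) + (-24) + (15) + (-48) + (20) + (75) = 11.
Reducing mod 7: 11 ≡ 4 (mod 7).
Since F(a, b, c) ≡ 4 ≠ 0 (mod 7), P does NOT lie on the curve.


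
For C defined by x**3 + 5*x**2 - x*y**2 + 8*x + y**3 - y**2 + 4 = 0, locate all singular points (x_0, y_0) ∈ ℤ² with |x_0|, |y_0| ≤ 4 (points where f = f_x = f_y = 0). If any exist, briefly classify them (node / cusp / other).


Singular points: {(-2, 0)}; classification: node.

Compute partial derivatives:
  f_x = 3*x**2 + 10*x - y**2 + 8.
  f_y = -2*x*y + 3*y**2 - 2*y.
Scan x_0 ∈ {−4, ..., 4}. For each x_0, f_y(x_0, y) is a polynomial in y; find its integer roots y ∈ {−4, ..., 4}, then test f_x and f at those candidates.
  x = -4: f_y(-4, y) = 3*y**2 + 6*y; vanishes at y ∈ {-2, 0}. (-4, -2): f_x = 12 ≠ 0; (-4, 0): f_x = 16 ≠ 0.
  x = -3: f_y(-3, y) = 3*y**2 + 4*y; vanishes at y ∈ {0}. (-3, 0): f_x = 5 ≠ 0.
  x = -2: f_y(-2, y) = 3*y**2 + 2*y; vanishes at y ∈ {0}. (-2, 0): f_x = 0, f = 0 — SINGULAR.
  x = -1: f_y(-1, y) = 3*y**2; vanishes at y ∈ {0}. (-1, 0): f_x = 1 ≠ 0.
  x = 0: f_y(0, y) = 3*y**2 - 2*y; vanishes at y ∈ {0}. (0, 0): f_x = 8 ≠ 0.
  x = 1: f_y(1, y) = 3*y**2 - 4*y; vanishes at y ∈ {0}. (1, 0): f_x = 21 ≠ 0.
  x = 2: f_y(2, y) = 3*y**2 - 6*y; vanishes at y ∈ {0, 2}. (2, 0): f_x = 40 ≠ 0; (2, 2): f_x = 36 ≠ 0.
  x = 3: f_y(3, y) = 3*y**2 - 8*y; vanishes at y ∈ {0}. (3, 0): f_x = 65 ≠ 0.
  x = 4: f_y(4, y) = 3*y**2 - 10*y; vanishes at y ∈ {0}. (4, 0): f_x = 96 ≠ 0.
Only singular point on the grid: (-2, 0).
Classify: substitute x = -2 + u, y = 0 + v and expand: f = u**3 - u**2 - u*v**2 + v**3 + v**2.
No constant or linear terms (consistent with a singular point). Quadratic part: -u**2 + v**2. Cubic part: u**3 - u*v**2 + v**3.
The quadratic part v**2 - u**2 = (v − u)(v + u) splits into two distinct linear factors, so there are two distinct tangent lines y − 0 = ±(x − -2) — this is a node (ordinary double point).
Classification: node.


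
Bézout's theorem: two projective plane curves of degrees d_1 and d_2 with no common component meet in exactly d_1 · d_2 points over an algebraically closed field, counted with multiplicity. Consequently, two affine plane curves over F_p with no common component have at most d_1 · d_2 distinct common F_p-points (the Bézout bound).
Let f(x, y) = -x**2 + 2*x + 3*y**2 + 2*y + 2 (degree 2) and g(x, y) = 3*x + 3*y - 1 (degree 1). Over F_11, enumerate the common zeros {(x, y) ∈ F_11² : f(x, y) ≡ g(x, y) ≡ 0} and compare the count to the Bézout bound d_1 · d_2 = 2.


Common zeros: ∅; count = 0; Bézout bound = 2.

deg(f) = 2, deg(g) = 1, so Bézout bound = 2.
Scan x ∈ F_11. For each x, list the y ∈ F_11 with f(x, y) ≡ 0 and those with g(x, y) ≡ 0 (mod 11); the common zeros in that column are the intersection.
  x = 0: f ≡ 0 at y ∈ ∅; g ≡ 0 at y ∈ {4}; common: ∅.
  x = 1: f ≡ 0 at y ∈ {5, 9}; g ≡ 0 at y ∈ {3}; common: ∅.
  x = 2: f ≡ 0 at y ∈ ∅; g ≡ 0 at y ∈ {2}; common: ∅.
  x = 3: f ≡ 0 at y ∈ {4, 10}; g ≡ 0 at y ∈ {1}; common: ∅.
  x = 4: f ≡ 0 at y ∈ ∅; g ≡ 0 at y ∈ {0}; common: ∅.
  x = 5: f ≡ 0 at y ∈ ∅; g ≡ 0 at y ∈ {10}; common: ∅.
  x = 6: f ≡ 0 at y ∈ {0, 3}; g ≡ 0 at y ∈ {9}; common: ∅.
  x = 7: f ≡ 0 at y ∈ {0, 3}; g ≡ 0 at y ∈ {8}; common: ∅.
  x = 8: f ≡ 0 at y ∈ ∅; g ≡ 0 at y ∈ {7}; common: ∅.
  x = 9: f ≡ 0 at y ∈ ∅; g ≡ 0 at y ∈ {6}; common: ∅.
  x = 10: f ≡ 0 at y ∈ {4, 10}; g ≡ 0 at y ∈ {5}; common: ∅.
Collecting: common zeros = ∅, so the count is 0.
Comparison with the Bézout bound: 0 ≤ 2 = deg(f)·deg(g), as expected for curves with no common component (the affine F_11-count falls short of the bound because intersections may lie at infinity, over extension fields, or carry multiplicity).


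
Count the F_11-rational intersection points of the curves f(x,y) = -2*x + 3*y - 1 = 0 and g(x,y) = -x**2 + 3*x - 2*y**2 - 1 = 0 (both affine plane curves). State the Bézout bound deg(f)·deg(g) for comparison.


Common zeros: {(0, 4), (5, 0)}; count = 2; Bézout bound = 2.

deg(f) = 1, deg(g) = 2, so Bézout bound = 2.
Scan x ∈ F_11. For each x, list the y ∈ F_11 with f(x, y) ≡ 0 and those with g(x, y) ≡ 0 (mod 11); the common zeros in that column are the intersection.
  x = 0: f ≡ 0 at y ∈ {4}; g ≡ 0 at y ∈ {4, 7}; common: {4}.
  x = 1: f ≡ 0 at y ∈ {1}; g ≡ 0 at y ∈ ∅; common: ∅.
  x = 2: f ≡ 0 at y ∈ {9}; g ≡ 0 at y ∈ ∅; common: ∅.
  x = 3: f ≡ 0 at y ∈ {6}; g ≡ 0 at y ∈ {4, 7}; common: ∅.
  x = 4: f ≡ 0 at y ∈ {3}; g ≡ 0 at y ∈ {5, 6}; common: ∅.
  x = 5: f ≡ 0 at y ∈ {0}; g ≡ 0 at y ∈ {0}; common: {0}.
  x = 6: f ≡ 0 at y ∈ {8}; g ≡ 0 at y ∈ ∅; common: ∅.
  x = 7: f ≡ 0 at y ∈ {5}; g ≡ 0 at y ∈ ∅; common: ∅.
  x = 8: f ≡ 0 at y ∈ {2}; g ≡ 0 at y ∈ ∅; common: ∅.
  x = 9: f ≡ 0 at y ∈ {10}; g ≡ 0 at y ∈ {0}; common: ∅.
  x = 10: f ≡ 0 at y ∈ {7}; g ≡ 0 at y ∈ {5, 6}; common: ∅.
Collecting: common zeros = {(0, 4), (5, 0)}, so the count is 2.
Comparison with the Bézout bound: 2 ≤ 2 = deg(f)·deg(g), as expected for curves with no common component (the bound is attained).


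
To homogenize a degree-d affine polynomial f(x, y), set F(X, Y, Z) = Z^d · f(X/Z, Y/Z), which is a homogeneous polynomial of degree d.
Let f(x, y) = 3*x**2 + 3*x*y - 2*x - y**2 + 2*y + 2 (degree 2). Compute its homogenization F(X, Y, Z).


F(X, Y, Z) = 3*X**2 + 3*X*Y - 2*X*Z - Y**2 + 2*Y*Z + 2*Z**2

deg(f) = 2.
Substitute x = X/Z, y = Y/Z into f, then multiply by Z^2.
  monomial 3·x^2·y^0 ↦ 3·X^2·Y^0·Z^0.
  monomial 3·x^1·y^1 ↦ 3·X^1·Y^1·Z^0.
  monomial -2·x^1·y^0 ↦ -2·X^1·Y^0·Z^1.
  monomial -1·x^0·y^2 ↦ -1·X^0·Y^2·Z^0.
  monomial 2·x^0·y^1 ↦ 2·X^0·Y^1·Z^1.
  monomial 2·x^0·y^0 ↦ 2·X^0·Y^0·Z^2.
Collecting: F(X, Y, Z) = 3*X**2 + 3*X*Y - 2*X*Z - Y**2 + 2*Y*Z + 2*Z**2.


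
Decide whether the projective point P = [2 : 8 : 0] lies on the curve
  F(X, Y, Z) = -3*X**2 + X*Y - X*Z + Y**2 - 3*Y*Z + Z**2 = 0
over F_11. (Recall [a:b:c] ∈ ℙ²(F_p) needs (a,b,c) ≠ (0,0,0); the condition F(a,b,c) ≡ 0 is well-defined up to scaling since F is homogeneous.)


F(2,8,0) ≡ 2 (mod 11); P is NOT on the curve.

Evaluate F(2, 8, 0) term-by-term (mod 11).
  -3*X**2 ↦ -3·4·1·1 = -12
  X*Y ↦ 1·2·8·1 = 16
  -X*Z ↦ -1·2·1·0 = 0
  Y**2 ↦ 1·1·64·1 = 64
  -3*Y*Z ↦ -3·1·8·0 = 0
  Z**2 ↦ 1·1·1·0 = 0
Sum: F(2, 8, 0) = (-12) + (16) + (0) + (64) + (0) + (0) = 68.
Reducing mod 11: 68 ≡ 2 (mod 11).
Since F(a, b, c) ≡ 2 ≠ 0 (mod 11), P does NOT lie on the curve.


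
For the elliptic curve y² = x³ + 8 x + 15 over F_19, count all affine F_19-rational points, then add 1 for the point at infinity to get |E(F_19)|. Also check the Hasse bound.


Affine points = {(1, 9), (1, 10), (2, 1), (2, 18), (3, 3), (3, 16), (4, 4), (4, 15), (5, 3), (5, 16), (11, 3), (11, 16), (13, 6), (13, 13), (18, 5), (18, 14)}; affine count = 16; |E(F_19)| = 17.

Discriminant check: Δ ∝ 4a³ + 27b² = 4·8³ + 27·15² = 4·512 + 27·225 ≡ 10 (mod 19). Nonzero ⇒ E is nonsingular.
For each x ∈ F_19, compute rhs = x³ + 8·x + 15 mod 19, then count y ∈ F_19 with y² ≡ rhs.
  x = 0: rhs = 15, matching y values: none (0 points).
  x = 1: rhs = 5, matching y values: 9, 10 (2 points).
  x = 2: rhs = 1, matching y values: 1, 18 (2 points).
  x = 3: rhs = 9, matching y values: 3, 16 (2 points).
  x = 4: rhs = 16, matching y values: 4, 15 (2 points).
  x = 5: rhs = 9, matching y values: 3, 16 (2 points).
  x = 6: rhs = 13, matching y values: none (0 points).
  x = 7: rhs = 15, matching y values: none (0 points).
  x = 8: rhs = 2, matching y values: none (0 points).
  x = 9: rhs = 18, matching y values: none (0 points).
  x = 10: rhs = 12, matching y values: none (0 points).
  x = 11: rhs = 9, matching y values: 3, 16 (2 points).
  x = 12: rhs = 15, matching y values: none (0 points).
  x = 13: rhs = 17, matching y values: 6, 13 (2 points).
  x = 14: rhs = 2, matching y values: none (0 points).
  x = 15: rhs = 14, matching y values: none (0 points).
  x = 16: rhs = 2, matching y values: none (0 points).
  x = 17: rhs = 10, matching y values: none (0 points).
  x = 18: rhs = 6, matching y values: 5, 14 (2 points).
Total affine count: 16.
Full point count |E(F_19)| = 16 + 1 = 17.
Hasse bound: |17 − (19+1)| = |-3| = 3 ≤ 2√19 ≈ 8.7178 ✓.


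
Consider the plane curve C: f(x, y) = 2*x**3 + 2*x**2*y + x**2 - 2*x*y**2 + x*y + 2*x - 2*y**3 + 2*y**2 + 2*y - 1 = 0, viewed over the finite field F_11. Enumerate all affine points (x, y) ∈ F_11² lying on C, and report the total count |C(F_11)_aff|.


Affine F_11-points: {(2, 10), (3, 9), (4, 2), (5, 9), (6, 2), (7, 0), (9, 5), (10, 7), (10, 8), (10, 9)}; count = 10.

For each of the 121 pairs (x, y) ∈ F_11², evaluate f(x, y) mod 11. Record the zeros.
  x = 0: [0↦10, 1↦1, 2↦6, 3↦2, 4↦10, 5↦7, 6↦3, 7↦8, 8↦10, 9↦8, 10↦1]  zeros at y ∈ ∅
  x = 1: [0↦4, 1↦7, 2↦9, 3↦9, 4↦6, 5↦10, 6↦9, 7↦2, 8↦10, 9↦10, 10↦1]  zeros at y ∈ ∅
  x = 2: [0↦1, 1↦9, 2↦1, 3↦9, 4↦10, 5↦3, 6↦9, 7↦5, 8↦1, 9↦7, 10↦0]  zeros at y ∈ {10}
  x = 3: [0↦2, 1↦8, 2↦5, 3↦3, 4↦1, 5↦9, 6↦4, 7↦7, 8↦6, 9↦0, 10↦10]  zeros at y ∈ {9}
  x = 4: [0↦8, 1↦5, 2↦0, 3↦3, 4↦2, 5↦7, 6↦6, 7↦9, 8↦4, 9↦1, 10↦10]  zeros at y ∈ {2}
  x = 5: [0↦9, 1↦1, 2↦9, 3↦10, 4↦3, 5↦9, 6↦5, 7↦1, 8↦7, 9↦0, 10↦1]  zeros at y ∈ {9}
  x = 6: [0↦6, 1↦8, 2↦0, 3↦3, 4↦5, 5↦5, 6↦2, 7↦6, 8↦5, 9↦9, 10↦6]  zeros at y ∈ {2}
  x = 7: [0↦0, 1↦5, 2↦7, 3↦5, 4↦9, 5↦7, 6↦9, 7↦3, 8↦10, 9↦7, 10↦4]  zeros at y ∈ {0}
  x = 8: [0↦3, 1↦4, 2↦9, 3↦6, 4↦5, 5↦5, 6↦5, 7↦4, 8↦1, 9↦6, 10↦7]  zeros at y ∈ ∅
  x = 9: [0↦5, 1↦6, 2↦7, 3↦7, 4↦5, 5↦0, 6↦2, 7↦10, 8↦1, 9↦7, 10↦5]  zeros at y ∈ {5}
  x = 10: [0↦7, 1↦1, 2↦2, 3↦9, 4↦10, 5↦4, 6↦1, 7↦0, 8↦0, 9↦0, 10↦10]  zeros at y ∈ {7, 8, 9}
Collecting zeros: affine points = {(2, 10), (3, 9), (4, 2), (5, 9), (6, 2), (7, 0), (9, 5), (10, 7), (10, 8), (10, 9)}.
Total count |C(F_11)_aff| = 10.


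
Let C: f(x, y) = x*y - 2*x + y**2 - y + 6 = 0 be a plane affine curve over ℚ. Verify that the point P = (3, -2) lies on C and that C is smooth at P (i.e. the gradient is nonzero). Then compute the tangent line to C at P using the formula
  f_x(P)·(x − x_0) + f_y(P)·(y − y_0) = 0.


Tangent line at P: -4*x - 2*y + 8 = 0.

Step 1: f(3, -2) = 0, so P lies on C.
Step 2: partial derivatives
  f_x(x, y) = y - 2, f_y(x, y) = x + 2*y - 1.
  f_x(P) = -4, f_y(P) = -2 (gradient nonzero, so P is smooth).
Step 3: tangent line at P: -4·(x − 3) + -2·(y − -2) = 0.
Expanding: -4*x - 2*y + 8 = 0.


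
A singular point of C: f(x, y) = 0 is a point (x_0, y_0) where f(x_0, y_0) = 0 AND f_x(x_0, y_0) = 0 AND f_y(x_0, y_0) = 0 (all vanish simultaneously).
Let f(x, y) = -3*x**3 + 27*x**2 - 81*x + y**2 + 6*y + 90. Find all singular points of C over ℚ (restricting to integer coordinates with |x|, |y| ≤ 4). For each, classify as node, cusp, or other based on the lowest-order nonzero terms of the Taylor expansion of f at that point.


Singular points: {(3, -3)}; classification: cusp.

Compute partial derivatives:
  f_x = -9*x**2 + 54*x - 81.
  f_y = 2*y + 6.
Scan x_0 ∈ {−4, ..., 4}. For each x_0, f_y(x_0, y) is a polynomial in y; find its integer roots y ∈ {−4, ..., 4}, then test f_x and f at those candidates.
  x = -4: f_y(-4, y) = 2*y + 6; vanishes at y ∈ {-3}. (-4, -3): f_x = -441 ≠ 0.
  x = -3: f_y(-3, y) = 2*y + 6; vanishes at y ∈ {-3}. (-3, -3): f_x = -324 ≠ 0.
  x = -2: f_y(-2, y) = 2*y + 6; vanishes at y ∈ {-3}. (-2, -3): f_x = -225 ≠ 0.
  x = -1: f_y(-1, y) = 2*y + 6; vanishes at y ∈ {-3}. (-1, -3): f_x = -144 ≠ 0.
  x = 0: f_y(0, y) = 2*y + 6; vanishes at y ∈ {-3}. (0, -3): f_x = -81 ≠ 0.
  x = 1: f_y(1, y) = 2*y + 6; vanishes at y ∈ {-3}. (1, -3): f_x = -36 ≠ 0.
  x = 2: f_y(2, y) = 2*y + 6; vanishes at y ∈ {-3}. (2, -3): f_x = -9 ≠ 0.
  x = 3: f_y(3, y) = 2*y + 6; vanishes at y ∈ {-3}. (3, -3): f_x = 0, f = 0 — SINGULAR.
  x = 4: f_y(4, y) = 2*y + 6; vanishes at y ∈ {-3}. (4, -3): f_x = -9 ≠ 0.
Only singular point on the grid: (3, -3).
Classify: substitute x = 3 + u, y = -3 + v and expand: f = -3*u**3 + v**2.
No constant or linear terms (consistent with a singular point). Quadratic part: v**2. Cubic part: -3*u**3.
The quadratic part v**2 is a perfect square, so there is a single (double) tangent line v = 0, i.e. y = -3. Restricting the cubic part to that line (v = 0) leaves -3*u**3 ≠ 0, so f is not divisible by v and the branch is v² ≈ 3*u**3 to lowest order — this is a cusp.
Classification: cusp.


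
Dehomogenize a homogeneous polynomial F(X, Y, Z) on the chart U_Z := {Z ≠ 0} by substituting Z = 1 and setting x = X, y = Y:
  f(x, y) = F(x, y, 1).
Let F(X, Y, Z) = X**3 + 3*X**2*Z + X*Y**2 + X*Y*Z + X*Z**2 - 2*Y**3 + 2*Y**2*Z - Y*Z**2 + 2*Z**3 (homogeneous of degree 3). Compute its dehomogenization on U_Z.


f(x, y) = x**3 + 3*x**2 + x*y**2 + x*y + x - 2*y**3 + 2*y**2 - y + 2

On U_Z we set Z = 1. Each monomial c·X^i·Y^j·Z^k in F becomes c·x^i·y^j·1^k = c·x^i·y^j.
Substituting Z = 1: F(X, Y, 1) = x**3 + 3*x**2 + x*y**2 + x*y + x - 2*y**3 + 2*y**2 - y + 2.
Note: deg(f) ≤ deg(F) = 3; strict inequality happens when F is divisible by Z (lost terms).


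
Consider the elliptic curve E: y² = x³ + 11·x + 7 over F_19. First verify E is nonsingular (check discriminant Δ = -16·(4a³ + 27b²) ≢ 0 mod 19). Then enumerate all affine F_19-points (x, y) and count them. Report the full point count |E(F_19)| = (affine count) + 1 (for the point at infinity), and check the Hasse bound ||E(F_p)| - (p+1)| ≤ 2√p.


Affine points = {(0, 8), (0, 11), (1, 0), (4, 1), (4, 18), (5, 4), (5, 15), (6, 2), (6, 17), (7, 3), (7, 16), (12, 9), (12, 10), (14, 6), (14, 13), (16, 2), (16, 17)}; affine count = 17; |E(F_19)| = 18.

Discriminant check: Δ ∝ 4a³ + 27b² = 4·11³ + 27·7² = 4·1331 + 27·49 ≡ 16 (mod 19). Nonzero ⇒ E is nonsingular.
For each x ∈ F_19, compute rhs = x³ + 11·x + 7 mod 19, then count y ∈ F_19 with y² ≡ rhs.
  x = 0: rhs = 7, matching y values: 8, 11 (2 points).
  x = 1: rhs = 0, matching y values: 0 (1 points).
  x = 2: rhs = 18, matching y values: none (0 points).
  x = 3: rhs = 10, matching y values: none (0 points).
  x = 4: rhs = 1, matching y values: 1, 18 (2 points).
  x = 5: rhs = 16, matching y values: 4, 15 (2 points).
  x = 6: rhs = 4, matching y values: 2, 17 (2 points).
  x = 7: rhs = 9, matching y values: 3, 16 (2 points).
  x = 8: rhs = 18, matching y values: none (0 points).
  x = 9: rhs = 18, matching y values: none (0 points).
  x = 10: rhs = 15, matching y values: none (0 points).
  x = 11: rhs = 15, matching y values: none (0 points).
  x = 12: rhs = 5, matching y values: 9, 10 (2 points).
  x = 13: rhs = 10, matching y values: none (0 points).
  x = 14: rhs = 17, matching y values: 6, 13 (2 points).
  x = 15: rhs = 13, matching y values: none (0 points).
  x = 16: rhs = 4, matching y values: 2, 17 (2 points).
  x = 17: rhs = 15, matching y values: none (0 points).
  x = 18: rhs = 14, matching y values: none (0 points).
Total affine count: 17.
Full point count |E(F_19)| = 17 + 1 = 18.
Hasse bound: |18 − (19+1)| = |-2| = 2 ≤ 2√19 ≈ 8.7178 ✓.


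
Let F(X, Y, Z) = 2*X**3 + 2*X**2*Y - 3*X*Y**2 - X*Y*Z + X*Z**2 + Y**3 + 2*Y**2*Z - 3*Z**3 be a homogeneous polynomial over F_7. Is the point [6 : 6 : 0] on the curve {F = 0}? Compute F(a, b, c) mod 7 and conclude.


F(6,6,0) ≡ 5 (mod 7); P is NOT on the curve.

Evaluate F(6, 6, 0) term-by-term (mod 7).
  2*X**3 ↦ 2·216·1·1 = 432
  2*X**2*Y ↦ 2·36·6·1 = 432
  -3*X*Y**2 ↦ -3·6·36·1 = -648
  -X*Y*Z ↦ -1·6·6·0 = 0
  X*Z**2 ↦ 1·6·1·0 = 0
  Y**3 ↦ 1·1·216·1 = 216
  2*Y**2*Z ↦ 2·1·36·0 = 0
  -3*Z**3 ↦ -3·1·1·0 = 0
Sum: F(6, 6, 0) = (432) + (432) + (-648) + (0) + (0) + (216) + (0) + (0) = 432.
Reducing mod 7: 432 ≡ 5 (mod 7).
Since F(a, b, c) ≡ 5 ≠ 0 (mod 7), P does NOT lie on the curve.


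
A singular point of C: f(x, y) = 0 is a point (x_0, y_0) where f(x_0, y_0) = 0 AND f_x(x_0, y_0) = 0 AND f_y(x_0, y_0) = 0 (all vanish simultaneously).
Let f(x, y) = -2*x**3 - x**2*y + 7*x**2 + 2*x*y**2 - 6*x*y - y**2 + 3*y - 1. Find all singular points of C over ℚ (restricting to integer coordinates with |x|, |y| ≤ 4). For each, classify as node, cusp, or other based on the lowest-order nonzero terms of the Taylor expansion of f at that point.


Singular points: {(1, 2)}; classification: node.

Compute partial derivatives:
  f_x = -6*x**2 - 2*x*y + 14*x + 2*y**2 - 6*y.
  f_y = -x**2 + 4*x*y - 6*x - 2*y + 3.
Scan x_0 ∈ {−4, ..., 4}. For each x_0, f_y(x_0, y) is a polynomial in y; find its integer roots y ∈ {−4, ..., 4}, then test f_x and f at those candidates.
  x = -4: f_y(-4, y) = 11 - 18*y; no integer root y with |y| ≤ 4.
  x = -3: f_y(-3, y) = 12 - 14*y; no integer root y with |y| ≤ 4.
  x = -2: f_y(-2, y) = 11 - 10*y; no integer root y with |y| ≤ 4.
  x = -1: f_y(-1, y) = 8 - 6*y; no integer root y with |y| ≤ 4.
  x = 0: f_y(0, y) = 3 - 2*y; no integer root y with |y| ≤ 4.
  x = 1: f_y(1, y) = 2*y - 4; vanishes at y ∈ {2}. (1, 2): f_x = 0, f = 0 — SINGULAR.
  x = 2: f_y(2, y) = 6*y - 13; no integer root y with |y| ≤ 4.
  x = 3: f_y(3, y) = 10*y - 24; no integer root y with |y| ≤ 4.
  x = 4: f_y(4, y) = 14*y - 37; no integer root y with |y| ≤ 4.
Only singular point on the grid: (1, 2).
Classify: substitute x = 1 + u, y = 2 + v and expand: f = -2*u**3 - u**2*v - u**2 + 2*u*v**2 + v**2.
No constant or linear terms (consistent with a singular point). Quadratic part: -u**2 + v**2. Cubic part: -2*u**3 - u**2*v + 2*u*v**2.
The quadratic part v**2 - u**2 = (v − u)(v + u) splits into two distinct linear factors, so there are two distinct tangent lines y − 2 = ±(x − 1) — this is a node (ordinary double point).
Classification: node.


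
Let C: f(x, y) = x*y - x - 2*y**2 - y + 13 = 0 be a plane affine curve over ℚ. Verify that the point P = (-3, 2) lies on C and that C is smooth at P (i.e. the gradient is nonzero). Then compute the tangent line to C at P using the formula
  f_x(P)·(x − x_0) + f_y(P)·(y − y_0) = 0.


Tangent line at P: x - 12*y + 27 = 0.

Step 1: f(-3, 2) = 0, so P lies on C.
Step 2: partial derivatives
  f_x(x, y) = y - 1, f_y(x, y) = x - 4*y - 1.
  f_x(P) = 1, f_y(P) = -12 (gradient nonzero, so P is smooth).
Step 3: tangent line at P: 1·(x − -3) + -12·(y − 2) = 0.
Expanding: x - 12*y + 27 = 0.


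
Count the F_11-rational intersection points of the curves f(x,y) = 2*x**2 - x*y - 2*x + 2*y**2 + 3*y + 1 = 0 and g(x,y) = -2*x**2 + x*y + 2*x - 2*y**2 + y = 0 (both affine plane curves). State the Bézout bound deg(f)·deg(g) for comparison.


Common zeros: {(6, 8), (10, 8)}; count = 2; Bézout bound = 4.

deg(f) = 2, deg(g) = 2, so Bézout bound = 4.
Scan x ∈ F_11. For each x, list the y ∈ F_11 with f(x, y) ≡ 0 and those with g(x, y) ≡ 0 (mod 11); the common zeros in that column are the intersection.
  x = 0: f ≡ 0 at y ∈ {5, 10}; g ≡ 0 at y ∈ {0, 6}; common: ∅.
  x = 1: f ≡ 0 at y ∈ ∅; g ≡ 0 at y ∈ {0, 1}; common: ∅.
  x = 2: f ≡ 0 at y ∈ {7, 9}; g ≡ 0 at y ∈ ∅; common: ∅.
  x = 3: f ≡ 0 at y ∈ ∅; g ≡ 0 at y ∈ ∅; common: ∅.
  x = 4: f ≡ 0 at y ∈ ∅; g ≡ 0 at y ∈ {2, 6}; common: ∅.
  x = 5: f ≡ 0 at y ∈ ∅; g ≡ 0 at y ∈ ∅; common: ∅.
  x = 6: f ≡ 0 at y ∈ {8, 10}; g ≡ 0 at y ∈ {1, 8}; common: {8}.
  x = 7: f ≡ 0 at y ∈ ∅; g ≡ 0 at y ∈ ∅; common: ∅.
  x = 8: f ≡ 0 at y ∈ {1, 7}; g ≡ 0 at y ∈ ∅; common: ∅.
  x = 9: f ≡ 0 at y ∈ {5, 9}; g ≡ 0 at y ∈ {2, 3}; common: ∅.
  x = 10: f ≡ 0 at y ∈ {1, 8}; g ≡ 0 at y ∈ {3, 8}; common: {8}.
Collecting: common zeros = {(6, 8), (10, 8)}, so the count is 2.
Comparison with the Bézout bound: 2 ≤ 4 = deg(f)·deg(g), as expected for curves with no common component (the affine F_11-count falls short of the bound because intersections may lie at infinity, over extension fields, or carry multiplicity).


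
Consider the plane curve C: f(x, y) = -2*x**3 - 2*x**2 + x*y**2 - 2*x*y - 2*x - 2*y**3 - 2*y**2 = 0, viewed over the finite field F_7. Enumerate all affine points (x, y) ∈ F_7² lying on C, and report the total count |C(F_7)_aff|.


Affine F_7-points: {(0, 0), (0, 6), (2, 0), (4, 0)}; count = 4.

For each of the 49 pairs (x, y) ∈ F_7², evaluate f(x, y) mod 7. Record the zeros.
  x = 0: [0↦0, 1↦3, 2↦4, 3↦5, 4↦1, 5↦1, 6↦0]  zeros at y ∈ {0, 6}
  x = 1: [0↦1, 1↦3, 2↦5, 3↦2, 4↦3, 5↦3, 6↦4]  zeros at y ∈ ∅
  x = 2: [0↦0, 1↦1, 2↦4, 3↦4, 4↦3, 5↦3, 6↦6]  zeros at y ∈ {0}
  x = 3: [0↦6, 1↦6, 2↦3, 3↦6, 4↦3, 5↦3, 6↦1]  zeros at y ∈ ∅
  x = 4: [0↦0, 1↦6, 2↦4, 3↦3, 4↦5, 5↦5, 6↦5]  zeros at y ∈ {0}
  x = 5: [0↦5, 1↦3, 2↦2, 3↦4, 4↦4, 5↦4, 6↦6]  zeros at y ∈ ∅
  x = 6: [0↦2, 1↦6, 2↦6, 3↦4, 4↦2, 5↦2, 6↦6]  zeros at y ∈ ∅
Collecting zeros: affine points = {(0, 0), (0, 6), (2, 0), (4, 0)}.
Total count |C(F_7)_aff| = 4.


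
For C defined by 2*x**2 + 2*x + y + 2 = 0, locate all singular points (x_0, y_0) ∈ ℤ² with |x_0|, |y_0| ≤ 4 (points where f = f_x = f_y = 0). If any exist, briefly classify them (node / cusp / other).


No singular points in the scanned grid; C is smooth there.

Compute partial derivatives:
  f_x = 4*x + 2.
  f_y = 1.
f_y = 1 is a nonzero constant, so f_y never vanishes: no point (x, y) can satisfy f = f_x = f_y = 0. In particular no (x, y) ∈ {−4, ..., 4}² is singular; the curve is smooth.


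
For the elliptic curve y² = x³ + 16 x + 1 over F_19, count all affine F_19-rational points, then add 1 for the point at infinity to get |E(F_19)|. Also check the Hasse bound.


Affine points = {(0, 1), (0, 18), (3, 0), (5, 4), (5, 15), (6, 3), (6, 16), (7, 0), (9, 0), (11, 8), (11, 11), (14, 9), (14, 10), (15, 5), (15, 14)}; affine count = 15; |E(F_19)| = 16.

Discriminant check: Δ ∝ 4a³ + 27b² = 4·16³ + 27·1² = 4·4096 + 27·1 ≡ 14 (mod 19). Nonzero ⇒ E is nonsingular.
For each x ∈ F_19, compute rhs = x³ + 16·x + 1 mod 19, then count y ∈ F_19 with y² ≡ rhs.
  x = 0: rhs = 1, matching y values: 1, 18 (2 points).
  x = 1: rhs = 18, matching y values: none (0 points).
  x = 2: rhs = 3, matching y values: none (0 points).
  x = 3: rhs = 0, matching y values: 0 (1 points).
  x = 4: rhs = 15, matching y values: none (0 points).
  x = 5: rhs = 16, matching y values: 4, 15 (2 points).
  x = 6: rhs = 9, matching y values: 3, 16 (2 points).
  x = 7: rhs = 0, matching y values: 0 (1 points).
  x = 8: rhs = 14, matching y values: none (0 points).
  x = 9: rhs = 0, matching y values: 0 (1 points).
  x = 10: rhs = 2, matching y values: none (0 points).
  x = 11: rhs = 7, matching y values: 8, 11 (2 points).
  x = 12: rhs = 2, matching y values: none (0 points).
  x = 13: rhs = 12, matching y values: none (0 points).
  x = 14: rhs = 5, matching y values: 9, 10 (2 points).
  x = 15: rhs = 6, matching y values: 5, 14 (2 points).
  x = 16: rhs = 2, matching y values: none (0 points).
  x = 17: rhs = 18, matching y values: none (0 points).
  x = 18: rhs = 3, matching y values: none (0 points).
Total affine count: 15.
Full point count |E(F_19)| = 15 + 1 = 16.
Hasse bound: |16 − (19+1)| = |-4| = 4 ≤ 2√19 ≈ 8.7178 ✓.


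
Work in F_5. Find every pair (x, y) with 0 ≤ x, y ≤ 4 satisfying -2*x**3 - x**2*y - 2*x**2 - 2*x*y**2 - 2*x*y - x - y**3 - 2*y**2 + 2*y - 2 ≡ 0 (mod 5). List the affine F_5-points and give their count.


Affine F_5-points: {(0, 4), (3, 3)}; count = 2.

For each of the 25 pairs (x, y) ∈ F_5², evaluate f(x, y) mod 5. Record the zeros.
  x = 0: [0↦3, 1↦2, 2↦1, 3↦4, 4↦0]  zeros at y ∈ {4}
  x = 1: [0↦3, 1↦2, 2↦2, 3↦2, 4↦1]  zeros at y ∈ ∅
  x = 2: [0↦2, 1↦4, 2↦3, 3↦3, 4↦3]  zeros at y ∈ ∅
  x = 3: [0↦3, 1↦1, 2↦2, 3↦0, 4↦4]  zeros at y ∈ {3}
  x = 4: [0↦4, 1↦1, 2↦2, 3↦1, 4↦2]  zeros at y ∈ ∅
Collecting zeros: affine points = {(0, 4), (3, 3)}.
Total count |C(F_5)_aff| = 2.


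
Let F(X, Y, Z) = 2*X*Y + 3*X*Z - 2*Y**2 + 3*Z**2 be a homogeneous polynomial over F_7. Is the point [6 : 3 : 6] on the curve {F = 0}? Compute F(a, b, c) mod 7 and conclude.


F(6,3,6) ≡ 3 (mod 7); P is NOT on the curve.

Evaluate F(6, 3, 6) term-by-term (mod 7).
  2*X*Y ↦ 2·6·3·1 = 36
  3*X*Z ↦ 3·6·1·6 = 108
  -2*Y**2 ↦ -2·1·9·1 = -18
  3*Z**2 ↦ 3·1·1·36 = 108
Sum: F(6, 3, 6) = (36) + (108) + (-18) + (108) = 234.
Reducing mod 7: 234 ≡ 3 (mod 7).
Since F(a, b, c) ≡ 3 ≠ 0 (mod 7), P does NOT lie on the curve.


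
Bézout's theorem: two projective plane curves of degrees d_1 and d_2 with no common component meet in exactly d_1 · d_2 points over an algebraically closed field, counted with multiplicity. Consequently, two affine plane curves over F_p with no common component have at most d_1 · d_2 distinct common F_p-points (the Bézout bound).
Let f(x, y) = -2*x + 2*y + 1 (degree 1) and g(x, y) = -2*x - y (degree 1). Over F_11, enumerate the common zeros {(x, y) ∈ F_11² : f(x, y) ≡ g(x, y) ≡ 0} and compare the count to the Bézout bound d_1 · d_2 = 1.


Common zeros: {(2, 7)}; count = 1; Bézout bound = 1.

deg(f) = 1, deg(g) = 1, so Bézout bound = 1.
Scan x ∈ F_11. For each x, list the y ∈ F_11 with f(x, y) ≡ 0 and those with g(x, y) ≡ 0 (mod 11); the common zeros in that column are the intersection.
  x = 0: f ≡ 0 at y ∈ {5}; g ≡ 0 at y ∈ {0}; common: ∅.
  x = 1: f ≡ 0 at y ∈ {6}; g ≡ 0 at y ∈ {9}; common: ∅.
  x = 2: f ≡ 0 at y ∈ {7}; g ≡ 0 at y ∈ {7}; common: {7}.
  x = 3: f ≡ 0 at y ∈ {8}; g ≡ 0 at y ∈ {5}; common: ∅.
  x = 4: f ≡ 0 at y ∈ {9}; g ≡ 0 at y ∈ {3}; common: ∅.
  x = 5: f ≡ 0 at y ∈ {10}; g ≡ 0 at y ∈ {1}; common: ∅.
  x = 6: f ≡ 0 at y ∈ {0}; g ≡ 0 at y ∈ {10}; common: ∅.
  x = 7: f ≡ 0 at y ∈ {1}; g ≡ 0 at y ∈ {8}; common: ∅.
  x = 8: f ≡ 0 at y ∈ {2}; g ≡ 0 at y ∈ {6}; common: ∅.
  x = 9: f ≡ 0 at y ∈ {3}; g ≡ 0 at y ∈ {4}; common: ∅.
  x = 10: f ≡ 0 at y ∈ {4}; g ≡ 0 at y ∈ {2}; common: ∅.
Collecting: common zeros = {(2, 7)}, so the count is 1.
Comparison with the Bézout bound: 1 ≤ 1 = deg(f)·deg(g), as expected for curves with no common component (the bound is attained).


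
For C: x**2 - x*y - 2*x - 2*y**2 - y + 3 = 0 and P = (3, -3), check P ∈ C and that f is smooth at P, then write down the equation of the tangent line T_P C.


Tangent line at P: 7*x + 8*y + 3 = 0.

Step 1: f(3, -3) = 0, so P lies on C.
Step 2: partial derivatives
  f_x(x, y) = 2*x - y - 2, f_y(x, y) = -x - 4*y - 1.
  f_x(P) = 7, f_y(P) = 8 (gradient nonzero, so P is smooth).
Step 3: tangent line at P: 7·(x − 3) + 8·(y − -3) = 0.
Expanding: 7*x + 8*y + 3 = 0.


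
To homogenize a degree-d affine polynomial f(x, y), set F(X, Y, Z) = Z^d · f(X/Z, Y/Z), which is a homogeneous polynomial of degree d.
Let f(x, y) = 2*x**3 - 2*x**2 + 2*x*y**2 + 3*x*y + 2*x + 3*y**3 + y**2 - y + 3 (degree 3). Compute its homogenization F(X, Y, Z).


F(X, Y, Z) = 2*X**3 - 2*X**2*Z + 2*X*Y**2 + 3*X*Y*Z + 2*X*Z**2 + 3*Y**3 + Y**2*Z - Y*Z**2 + 3*Z**3

deg(f) = 3.
Substitute x = X/Z, y = Y/Z into f, then multiply by Z^3.
  monomial 2·x^3·y^0 ↦ 2·X^3·Y^0·Z^0.
  monomial -2·x^2·y^0 ↦ -2·X^2·Y^0·Z^1.
  monomial 2·x^1·y^2 ↦ 2·X^1·Y^2·Z^0.
  monomial 3·x^1·y^1 ↦ 3·X^1·Y^1·Z^1.
  monomial 2·x^1·y^0 ↦ 2·X^1·Y^0·Z^2.
  monomial 3·x^0·y^3 ↦ 3·X^0·Y^3·Z^0.
  monomial 1·x^0·y^2 ↦ 1·X^0·Y^2·Z^1.
  monomial -1·x^0·y^1 ↦ -1·X^0·Y^1·Z^2.
  monomial 3·x^0·y^0 ↦ 3·X^0·Y^0·Z^3.
Collecting: F(X, Y, Z) = 2*X**3 - 2*X**2*Z + 2*X*Y**2 + 3*X*Y*Z + 2*X*Z**2 + 3*Y**3 + Y**2*Z - Y*Z**2 + 3*Z**3.


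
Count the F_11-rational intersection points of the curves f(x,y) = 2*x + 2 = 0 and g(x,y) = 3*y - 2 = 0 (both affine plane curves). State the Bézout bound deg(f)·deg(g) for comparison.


Common zeros: {(10, 8)}; count = 1; Bézout bound = 1.

deg(f) = 1, deg(g) = 1, so Bézout bound = 1.
Scan x ∈ F_11. For each x, list the y ∈ F_11 with f(x, y) ≡ 0 and those with g(x, y) ≡ 0 (mod 11); the common zeros in that column are the intersection.
  x = 0: f ≡ 0 at y ∈ ∅; g ≡ 0 at y ∈ {8}; common: ∅.
  x = 1: f ≡ 0 at y ∈ ∅; g ≡ 0 at y ∈ {8}; common: ∅.
  x = 2: f ≡ 0 at y ∈ ∅; g ≡ 0 at y ∈ {8}; common: ∅.
  x = 3: f ≡ 0 at y ∈ ∅; g ≡ 0 at y ∈ {8}; common: ∅.
  x = 4: f ≡ 0 at y ∈ ∅; g ≡ 0 at y ∈ {8}; common: ∅.
  x = 5: f ≡ 0 at y ∈ ∅; g ≡ 0 at y ∈ {8}; common: ∅.
  x = 6: f ≡ 0 at y ∈ ∅; g ≡ 0 at y ∈ {8}; common: ∅.
  x = 7: f ≡ 0 at y ∈ ∅; g ≡ 0 at y ∈ {8}; common: ∅.
  x = 8: f ≡ 0 at y ∈ ∅; g ≡ 0 at y ∈ {8}; common: ∅.
  x = 9: f ≡ 0 at y ∈ ∅; g ≡ 0 at y ∈ {8}; common: ∅.
  x = 10: f ≡ 0 at y ∈ {0, 1, 2, 3, 4, 5, 6, 7, 8, 9, 10}; g ≡ 0 at y ∈ {8}; common: {8}.
Collecting: common zeros = {(10, 8)}, so the count is 1.
Comparison with the Bézout bound: 1 ≤ 1 = deg(f)·deg(g), as expected for curves with no common component (the bound is attained).


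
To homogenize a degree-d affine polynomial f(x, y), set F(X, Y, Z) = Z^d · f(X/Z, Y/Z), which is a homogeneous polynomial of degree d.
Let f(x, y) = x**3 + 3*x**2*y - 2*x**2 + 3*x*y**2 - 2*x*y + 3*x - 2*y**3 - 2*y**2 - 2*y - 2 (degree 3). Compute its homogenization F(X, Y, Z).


F(X, Y, Z) = X**3 + 3*X**2*Y - 2*X**2*Z + 3*X*Y**2 - 2*X*Y*Z + 3*X*Z**2 - 2*Y**3 - 2*Y**2*Z - 2*Y*Z**2 - 2*Z**3

deg(f) = 3.
Substitute x = X/Z, y = Y/Z into f, then multiply by Z^3.
  monomial 1·x^3·y^0 ↦ 1·X^3·Y^0·Z^0.
  monomial 3·x^2·y^1 ↦ 3·X^2·Y^1·Z^0.
  monomial -2·x^2·y^0 ↦ -2·X^2·Y^0·Z^1.
  monomial 3·x^1·y^2 ↦ 3·X^1·Y^2·Z^0.
  monomial -2·x^1·y^1 ↦ -2·X^1·Y^1·Z^1.
  monomial 3·x^1·y^0 ↦ 3·X^1·Y^0·Z^2.
  monomial -2·x^0·y^3 ↦ -2·X^0·Y^3·Z^0.
  monomial -2·x^0·y^2 ↦ -2·X^0·Y^2·Z^1.
  monomial -2·x^0·y^1 ↦ -2·X^0·Y^1·Z^2.
  monomial -2·x^0·y^0 ↦ -2·X^0·Y^0·Z^3.
Collecting: F(X, Y, Z) = X**3 + 3*X**2*Y - 2*X**2*Z + 3*X*Y**2 - 2*X*Y*Z + 3*X*Z**2 - 2*Y**3 - 2*Y**2*Z - 2*Y*Z**2 - 2*Z**3.


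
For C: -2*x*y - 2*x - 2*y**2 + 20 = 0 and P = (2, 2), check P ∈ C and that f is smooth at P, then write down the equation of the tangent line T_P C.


Tangent line at P: -6*x - 12*y + 36 = 0.

Step 1: f(2, 2) = 0, so P lies on C.
Step 2: partial derivatives
  f_x(x, y) = -2*y - 2, f_y(x, y) = -2*x - 4*y.
  f_x(P) = -6, f_y(P) = -12 (gradient nonzero, so P is smooth).
Step 3: tangent line at P: -6·(x − 2) + -12·(y − 2) = 0.
Expanding: -6*x - 12*y + 36 = 0.


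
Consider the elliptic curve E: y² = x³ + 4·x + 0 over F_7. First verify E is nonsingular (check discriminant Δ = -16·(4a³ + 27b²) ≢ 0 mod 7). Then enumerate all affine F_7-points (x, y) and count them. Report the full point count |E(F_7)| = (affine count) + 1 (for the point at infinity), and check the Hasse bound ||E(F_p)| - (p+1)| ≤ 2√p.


Affine points = {(0, 0), (2, 3), (2, 4), (3, 2), (3, 5), (6, 3), (6, 4)}; affine count = 7; |E(F_7)| = 8.

Discriminant check: Δ ∝ 4a³ + 27b² = 4·4³ + 27·0² = 4·64 + 27·0 ≡ 4 (mod 7). Nonzero ⇒ E is nonsingular.
For each x ∈ F_7, compute rhs = x³ + 4·x + 0 mod 7, then count y ∈ F_7 with y² ≡ rhs.
  x = 0: rhs = 0, matching y values: 0 (1 points).
  x = 1: rhs = 5, matching y values: none (0 points).
  x = 2: rhs = 2, matching y values: 3, 4 (2 points).
  x = 3: rhs = 4, matching y values: 2, 5 (2 points).
  x = 4: rhs = 3, matching y values: none (0 points).
  x = 5: rhs = 5, matching y values: none (0 points).
  x = 6: rhs = 2, matching y values: 3, 4 (2 points).
Total affine count: 7.
Full point count |E(F_7)| = 7 + 1 = 8.
Hasse bound: |8 − (7+1)| = |0| = 0 ≤ 2√7 ≈ 5.2915 ✓.


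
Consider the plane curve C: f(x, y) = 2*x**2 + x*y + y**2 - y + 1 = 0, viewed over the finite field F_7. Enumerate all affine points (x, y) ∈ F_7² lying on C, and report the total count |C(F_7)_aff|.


Affine F_7-points: {(0, 3), (0, 5), (1, 2), (1, 5), (2, 3), (5, 1), (5, 2)}; count = 7.

For each of the 49 pairs (x, y) ∈ F_7², evaluate f(x, y) mod 7. Record the zeros.
  x = 0: [0↦1, 1↦1, 2↦3, 3↦0, 4↦6, 5↦0, 6↦3]  zeros at y ∈ {3, 5}
  x = 1: [0↦3, 1↦4, 2↦0, 3↦5, 4↦5, 5↦0, 6↦4]  zeros at y ∈ {2, 5}
  x = 2: [0↦2, 1↦4, 2↦1, 3↦0, 4↦1, 5↦4, 6↦2]  zeros at y ∈ {3}
  x = 3: [0↦5, 1↦1, 2↦6, 3↦6, 4↦1, 5↦5, 6↦4]  zeros at y ∈ ∅
  x = 4: [0↦5, 1↦2, 2↦1, 3↦2, 4↦5, 5↦3, 6↦3]  zeros at y ∈ ∅
  x = 5: [0↦2, 1↦0, 2↦0, 3↦2, 4↦6, 5↦5, 6↦6]  zeros at y ∈ {1, 2}
  x = 6: [0↦3, 1↦2, 2↦3, 3↦6, 4↦4, 5↦4, 6↦6]  zeros at y ∈ ∅
Collecting zeros: affine points = {(0, 3), (0, 5), (1, 2), (1, 5), (2, 3), (5, 1), (5, 2)}.
Total count |C(F_7)_aff| = 7.


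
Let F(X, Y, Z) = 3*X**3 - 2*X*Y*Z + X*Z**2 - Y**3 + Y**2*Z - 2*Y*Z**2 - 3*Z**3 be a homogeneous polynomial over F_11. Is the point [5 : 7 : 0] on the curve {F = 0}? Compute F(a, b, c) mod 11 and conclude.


F(5,7,0) ≡ 10 (mod 11); P is NOT on the curve.

Evaluate F(5, 7, 0) term-by-term (mod 11).
  3*X**3 ↦ 3·125·1·1 = 375
  -2*X*Y*Z ↦ -2·5·7·0 = 0
  X*Z**2 ↦ 1·5·1·0 = 0
  -Y**3 ↦ -1·1·343·1 = -343
  Y**2*Z ↦ 1·1·49·0 = 0
  -2*Y*Z**2 ↦ -2·1·7·0 = 0
  -3*Z**3 ↦ -3·1·1·0 = 0
Sum: F(5, 7, 0) = (375) + (0) + (0) + (-343) + (0) + (0) + (0) = 32.
Reducing mod 11: 32 ≡ 10 (mod 11).
Since F(a, b, c) ≡ 10 ≠ 0 (mod 11), P does NOT lie on the curve.
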